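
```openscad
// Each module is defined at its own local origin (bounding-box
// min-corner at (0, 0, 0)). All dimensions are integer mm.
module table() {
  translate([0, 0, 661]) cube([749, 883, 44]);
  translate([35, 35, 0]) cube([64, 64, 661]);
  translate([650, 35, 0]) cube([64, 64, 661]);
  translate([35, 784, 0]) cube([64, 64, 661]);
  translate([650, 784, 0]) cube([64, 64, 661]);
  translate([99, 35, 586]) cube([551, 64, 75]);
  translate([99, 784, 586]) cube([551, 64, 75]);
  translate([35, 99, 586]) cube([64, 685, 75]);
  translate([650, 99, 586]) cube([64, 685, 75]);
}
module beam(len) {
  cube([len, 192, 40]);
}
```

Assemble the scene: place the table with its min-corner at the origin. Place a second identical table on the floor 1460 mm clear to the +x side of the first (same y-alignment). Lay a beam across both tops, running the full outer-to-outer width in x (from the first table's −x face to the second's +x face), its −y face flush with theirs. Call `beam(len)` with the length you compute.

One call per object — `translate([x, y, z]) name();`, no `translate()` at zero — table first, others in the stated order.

table();
translate([2209, 0, 0]) table();
translate([0, 0, 705]) beam(2958);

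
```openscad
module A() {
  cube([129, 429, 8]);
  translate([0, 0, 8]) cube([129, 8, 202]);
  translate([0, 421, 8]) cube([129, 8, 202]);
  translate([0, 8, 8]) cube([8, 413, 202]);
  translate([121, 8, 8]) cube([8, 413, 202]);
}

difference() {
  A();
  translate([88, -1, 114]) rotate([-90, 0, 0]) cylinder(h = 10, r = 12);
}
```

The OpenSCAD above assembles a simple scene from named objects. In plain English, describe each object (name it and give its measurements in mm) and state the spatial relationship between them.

A is an open-topped rectangular box: outside dimensions 129×429×210 mm, with a uniform wall and base thickness of 8 mm. The base is a full 129×429 slab on the floor; four walls sit on top of the base. The front and back walls (the −y and +y sides) span the full width; the two side walls fit between them.

The open box has a circular hole of radius 12 mm through its front wall, centred at (x = 88, z = 114).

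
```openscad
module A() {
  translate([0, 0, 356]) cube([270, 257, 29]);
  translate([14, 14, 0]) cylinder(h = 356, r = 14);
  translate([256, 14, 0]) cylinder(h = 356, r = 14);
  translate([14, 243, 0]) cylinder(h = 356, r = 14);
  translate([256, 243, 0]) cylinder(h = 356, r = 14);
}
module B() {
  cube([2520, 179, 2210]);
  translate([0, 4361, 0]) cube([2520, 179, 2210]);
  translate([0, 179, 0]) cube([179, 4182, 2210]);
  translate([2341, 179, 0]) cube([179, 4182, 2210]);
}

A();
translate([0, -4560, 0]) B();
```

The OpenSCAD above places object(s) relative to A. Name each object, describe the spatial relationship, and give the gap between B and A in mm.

A is a stool. B is a house frame. The house frame is on the floor beside the stool on its −y side. The gap between the house frame and the stool is 20 mm.

The house frame's nearest face is 20 mm from the stool's −y face.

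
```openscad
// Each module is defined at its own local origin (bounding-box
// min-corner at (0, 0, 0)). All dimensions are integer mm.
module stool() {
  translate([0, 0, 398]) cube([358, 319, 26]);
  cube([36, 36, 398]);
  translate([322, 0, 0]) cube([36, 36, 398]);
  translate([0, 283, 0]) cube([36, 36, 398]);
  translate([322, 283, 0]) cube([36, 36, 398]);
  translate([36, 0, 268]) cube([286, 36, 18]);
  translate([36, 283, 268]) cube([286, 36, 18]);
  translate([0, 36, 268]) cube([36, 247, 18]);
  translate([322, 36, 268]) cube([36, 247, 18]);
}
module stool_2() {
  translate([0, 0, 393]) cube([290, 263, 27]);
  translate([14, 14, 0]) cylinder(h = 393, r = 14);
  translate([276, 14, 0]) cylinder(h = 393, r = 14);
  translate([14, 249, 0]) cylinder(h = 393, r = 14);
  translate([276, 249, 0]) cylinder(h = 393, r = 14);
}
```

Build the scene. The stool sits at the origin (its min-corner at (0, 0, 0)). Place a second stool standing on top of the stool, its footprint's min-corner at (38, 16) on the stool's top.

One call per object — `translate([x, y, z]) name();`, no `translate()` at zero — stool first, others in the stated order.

stool();
translate([38, 16, 424]) stool_2();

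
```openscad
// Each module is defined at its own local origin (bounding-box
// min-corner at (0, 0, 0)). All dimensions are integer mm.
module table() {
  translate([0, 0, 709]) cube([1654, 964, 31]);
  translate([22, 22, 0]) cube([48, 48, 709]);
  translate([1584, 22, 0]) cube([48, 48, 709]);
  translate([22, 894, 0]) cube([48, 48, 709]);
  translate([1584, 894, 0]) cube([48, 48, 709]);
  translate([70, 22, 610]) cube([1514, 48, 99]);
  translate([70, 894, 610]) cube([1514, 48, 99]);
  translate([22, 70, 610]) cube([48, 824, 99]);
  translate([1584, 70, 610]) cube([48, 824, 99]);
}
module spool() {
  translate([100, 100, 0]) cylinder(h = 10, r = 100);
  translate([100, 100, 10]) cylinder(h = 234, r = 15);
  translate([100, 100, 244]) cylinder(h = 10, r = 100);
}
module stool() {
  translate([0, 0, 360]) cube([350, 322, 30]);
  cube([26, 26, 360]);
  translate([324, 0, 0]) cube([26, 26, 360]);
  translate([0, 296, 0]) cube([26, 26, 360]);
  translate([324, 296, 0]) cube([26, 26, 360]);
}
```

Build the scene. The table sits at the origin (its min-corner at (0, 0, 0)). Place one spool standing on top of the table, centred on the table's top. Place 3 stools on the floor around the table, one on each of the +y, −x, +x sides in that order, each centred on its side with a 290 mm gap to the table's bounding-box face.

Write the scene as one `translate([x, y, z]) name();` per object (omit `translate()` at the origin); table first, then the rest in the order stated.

table();
translate([727, 382, 740]) spool();
translate([652, 1254, 0]) stool();
translate([-640, 321, 0]) stool();
translate([1944, 321, 0]) stool();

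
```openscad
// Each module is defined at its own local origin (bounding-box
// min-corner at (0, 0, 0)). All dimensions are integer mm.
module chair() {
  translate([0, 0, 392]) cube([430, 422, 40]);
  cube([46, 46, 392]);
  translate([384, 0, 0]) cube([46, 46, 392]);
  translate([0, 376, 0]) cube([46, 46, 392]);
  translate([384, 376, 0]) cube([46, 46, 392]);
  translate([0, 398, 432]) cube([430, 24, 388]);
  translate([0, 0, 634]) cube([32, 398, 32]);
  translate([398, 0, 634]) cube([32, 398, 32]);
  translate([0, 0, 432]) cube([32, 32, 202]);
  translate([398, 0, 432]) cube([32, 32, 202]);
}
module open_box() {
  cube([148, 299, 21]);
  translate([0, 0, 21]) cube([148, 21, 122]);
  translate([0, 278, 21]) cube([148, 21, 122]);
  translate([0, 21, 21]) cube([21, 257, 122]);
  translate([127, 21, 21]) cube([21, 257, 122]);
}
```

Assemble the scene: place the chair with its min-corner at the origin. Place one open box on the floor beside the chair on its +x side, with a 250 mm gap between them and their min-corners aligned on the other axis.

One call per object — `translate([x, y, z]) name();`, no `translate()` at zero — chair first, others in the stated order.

chair();
translate([680, 0, 0]) open_box();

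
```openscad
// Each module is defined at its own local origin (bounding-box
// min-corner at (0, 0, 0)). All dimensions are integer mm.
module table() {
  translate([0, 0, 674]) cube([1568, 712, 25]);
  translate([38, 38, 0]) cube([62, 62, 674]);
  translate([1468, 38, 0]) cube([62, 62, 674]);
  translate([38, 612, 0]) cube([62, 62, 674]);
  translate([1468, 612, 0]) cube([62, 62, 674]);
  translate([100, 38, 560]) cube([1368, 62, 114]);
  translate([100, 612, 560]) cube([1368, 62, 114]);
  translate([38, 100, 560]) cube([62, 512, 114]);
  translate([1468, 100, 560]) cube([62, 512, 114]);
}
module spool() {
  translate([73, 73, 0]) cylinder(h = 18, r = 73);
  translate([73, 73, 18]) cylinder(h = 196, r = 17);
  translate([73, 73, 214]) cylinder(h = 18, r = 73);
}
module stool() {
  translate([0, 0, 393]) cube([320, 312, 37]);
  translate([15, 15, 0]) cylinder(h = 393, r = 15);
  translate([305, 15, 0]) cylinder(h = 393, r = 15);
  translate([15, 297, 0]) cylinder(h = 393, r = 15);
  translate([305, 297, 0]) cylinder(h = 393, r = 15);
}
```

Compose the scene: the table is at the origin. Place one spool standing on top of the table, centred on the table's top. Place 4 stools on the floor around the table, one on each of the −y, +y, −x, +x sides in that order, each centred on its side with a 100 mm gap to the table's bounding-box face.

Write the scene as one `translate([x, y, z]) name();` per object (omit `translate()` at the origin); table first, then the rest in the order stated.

table();
translate([711, 283, 699]) spool();
translate([624, -412, 0]) stool();
translate([624, 812, 0]) stool();
translate([-420, 200, 0]) stool();
translate([1668, 200, 0]) stool();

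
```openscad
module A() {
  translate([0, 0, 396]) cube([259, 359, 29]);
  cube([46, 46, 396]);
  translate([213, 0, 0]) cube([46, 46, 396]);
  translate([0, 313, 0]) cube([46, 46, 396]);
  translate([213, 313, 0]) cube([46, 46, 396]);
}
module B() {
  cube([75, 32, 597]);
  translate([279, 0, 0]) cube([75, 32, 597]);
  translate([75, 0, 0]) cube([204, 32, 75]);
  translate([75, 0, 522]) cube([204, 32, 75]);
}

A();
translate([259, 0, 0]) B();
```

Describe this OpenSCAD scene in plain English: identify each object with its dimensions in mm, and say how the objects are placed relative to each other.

A is a simple wooden stool: a rectangular seat 259 mm (x) by 359 mm (y), 29 mm thick, top face at z = 425 mm, on four square legs, each 46×46 mm in cross-section. The legs rest on z = 0, each flush with a corner of the seat.

B is a rectangular picture frame lying in the x–z plane (depth along y). The opening is 204 mm wide (x) by 447 mm tall (z), surrounded by a border 75 mm wide on all four sides. The frame is 32 mm deep and is made of two full-height vertical stiles with two horizontal rails fitted between them.

The picture frame is against the stool's +x side, with their −y faces flush.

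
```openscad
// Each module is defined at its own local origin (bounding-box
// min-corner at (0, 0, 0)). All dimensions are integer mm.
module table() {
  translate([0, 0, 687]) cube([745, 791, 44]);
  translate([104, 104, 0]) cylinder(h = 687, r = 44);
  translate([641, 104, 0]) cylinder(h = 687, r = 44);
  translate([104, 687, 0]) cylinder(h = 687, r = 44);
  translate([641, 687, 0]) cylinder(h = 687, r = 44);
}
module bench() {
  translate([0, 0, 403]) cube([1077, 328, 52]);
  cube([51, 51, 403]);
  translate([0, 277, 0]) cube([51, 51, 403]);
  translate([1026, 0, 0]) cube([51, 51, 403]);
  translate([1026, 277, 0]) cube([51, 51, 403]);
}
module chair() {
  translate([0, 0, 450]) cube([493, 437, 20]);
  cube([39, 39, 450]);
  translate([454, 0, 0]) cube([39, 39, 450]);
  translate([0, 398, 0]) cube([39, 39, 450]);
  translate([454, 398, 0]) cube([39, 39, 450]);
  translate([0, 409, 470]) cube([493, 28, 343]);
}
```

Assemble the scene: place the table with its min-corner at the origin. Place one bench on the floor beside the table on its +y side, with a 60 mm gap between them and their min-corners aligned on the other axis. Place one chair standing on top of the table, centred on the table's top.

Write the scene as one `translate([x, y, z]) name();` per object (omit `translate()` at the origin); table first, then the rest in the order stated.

table();
translate([0, 851, 0]) bench();
translate([126, 177, 731]) chair();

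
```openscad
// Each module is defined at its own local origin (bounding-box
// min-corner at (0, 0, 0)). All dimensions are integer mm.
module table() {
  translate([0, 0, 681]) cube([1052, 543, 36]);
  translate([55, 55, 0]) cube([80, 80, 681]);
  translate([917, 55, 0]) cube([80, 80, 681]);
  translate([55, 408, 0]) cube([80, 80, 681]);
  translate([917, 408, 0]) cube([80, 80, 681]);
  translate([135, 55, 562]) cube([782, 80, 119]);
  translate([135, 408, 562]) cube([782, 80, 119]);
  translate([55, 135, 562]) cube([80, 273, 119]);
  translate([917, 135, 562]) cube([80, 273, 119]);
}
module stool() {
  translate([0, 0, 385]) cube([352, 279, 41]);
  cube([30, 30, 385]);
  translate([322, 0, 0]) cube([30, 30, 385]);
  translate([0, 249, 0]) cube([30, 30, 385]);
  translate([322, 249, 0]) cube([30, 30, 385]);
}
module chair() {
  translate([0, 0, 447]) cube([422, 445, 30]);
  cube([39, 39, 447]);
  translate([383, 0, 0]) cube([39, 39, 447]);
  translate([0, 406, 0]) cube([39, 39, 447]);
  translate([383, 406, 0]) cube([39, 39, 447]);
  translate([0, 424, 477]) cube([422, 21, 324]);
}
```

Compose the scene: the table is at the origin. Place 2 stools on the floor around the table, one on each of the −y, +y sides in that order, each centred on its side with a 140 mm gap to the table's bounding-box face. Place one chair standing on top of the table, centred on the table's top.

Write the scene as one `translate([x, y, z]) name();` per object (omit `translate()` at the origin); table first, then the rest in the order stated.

table();
translate([350, -419, 0]) stool();
translate([350, 683, 0]) stool();
translate([315, 49, 717]) chair();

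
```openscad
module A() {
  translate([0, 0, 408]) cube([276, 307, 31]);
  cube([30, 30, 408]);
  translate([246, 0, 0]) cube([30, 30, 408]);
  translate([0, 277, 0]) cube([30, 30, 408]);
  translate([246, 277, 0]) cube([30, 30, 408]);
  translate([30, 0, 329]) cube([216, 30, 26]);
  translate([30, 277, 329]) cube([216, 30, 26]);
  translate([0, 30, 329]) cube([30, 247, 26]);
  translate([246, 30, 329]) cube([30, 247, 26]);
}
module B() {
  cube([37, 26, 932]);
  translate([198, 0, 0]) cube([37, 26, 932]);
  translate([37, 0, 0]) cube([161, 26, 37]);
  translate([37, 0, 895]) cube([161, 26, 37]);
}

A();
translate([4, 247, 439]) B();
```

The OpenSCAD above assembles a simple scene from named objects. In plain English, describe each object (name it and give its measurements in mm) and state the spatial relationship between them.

A is a simple wooden stool: a rectangular seat 276 mm (x) by 307 mm (y), 31 mm thick, top face at z = 439 mm, on four square legs, each 30×30 mm in cross-section. The legs rest on z = 0, each flush with a corner of the seat. Four stretchers, 30 mm wide and 26 mm tall, connect adjacent legs with their undersides at z = 329 mm, each running between the inner faces of the legs it joins and aligned with the legs' outer faces on the other axis.

B is a rectangular picture frame lying in the x–z plane (depth along y). The opening is 161 mm wide (x) by 858 mm tall (z), surrounded by a border 37 mm wide on all four sides. The frame is 26 mm deep and is made of two full-height vertical stiles with two horizontal rails fitted between them.

The picture frame is on top of the stool.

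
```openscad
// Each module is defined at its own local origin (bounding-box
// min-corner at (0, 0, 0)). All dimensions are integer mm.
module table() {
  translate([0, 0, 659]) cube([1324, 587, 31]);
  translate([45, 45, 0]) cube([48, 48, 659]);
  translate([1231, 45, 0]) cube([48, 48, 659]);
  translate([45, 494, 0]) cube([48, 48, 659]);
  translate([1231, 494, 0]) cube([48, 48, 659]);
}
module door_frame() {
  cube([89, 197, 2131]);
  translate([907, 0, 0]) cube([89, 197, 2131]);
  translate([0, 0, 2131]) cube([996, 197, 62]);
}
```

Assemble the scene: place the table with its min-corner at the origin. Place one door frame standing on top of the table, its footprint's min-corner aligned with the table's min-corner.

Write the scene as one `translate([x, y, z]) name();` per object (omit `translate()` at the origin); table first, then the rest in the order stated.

table();
translate([0, 0, 690]) door_frame();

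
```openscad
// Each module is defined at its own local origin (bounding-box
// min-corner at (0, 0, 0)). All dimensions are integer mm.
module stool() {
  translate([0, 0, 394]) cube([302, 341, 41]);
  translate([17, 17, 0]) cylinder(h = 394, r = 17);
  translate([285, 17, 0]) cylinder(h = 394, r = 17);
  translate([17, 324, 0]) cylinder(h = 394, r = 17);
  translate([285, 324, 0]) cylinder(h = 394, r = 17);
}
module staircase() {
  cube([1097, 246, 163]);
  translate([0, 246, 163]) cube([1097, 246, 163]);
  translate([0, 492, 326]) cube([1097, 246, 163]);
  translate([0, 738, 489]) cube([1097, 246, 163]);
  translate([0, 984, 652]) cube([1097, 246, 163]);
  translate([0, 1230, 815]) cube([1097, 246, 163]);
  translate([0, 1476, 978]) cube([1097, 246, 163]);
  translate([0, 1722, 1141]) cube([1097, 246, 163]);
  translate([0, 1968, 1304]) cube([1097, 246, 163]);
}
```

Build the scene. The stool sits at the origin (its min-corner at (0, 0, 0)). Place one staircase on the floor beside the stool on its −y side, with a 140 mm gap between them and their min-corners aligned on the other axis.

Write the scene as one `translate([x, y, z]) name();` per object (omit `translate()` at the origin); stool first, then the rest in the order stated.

stool();
translate([0, -2354, 0]) staircase();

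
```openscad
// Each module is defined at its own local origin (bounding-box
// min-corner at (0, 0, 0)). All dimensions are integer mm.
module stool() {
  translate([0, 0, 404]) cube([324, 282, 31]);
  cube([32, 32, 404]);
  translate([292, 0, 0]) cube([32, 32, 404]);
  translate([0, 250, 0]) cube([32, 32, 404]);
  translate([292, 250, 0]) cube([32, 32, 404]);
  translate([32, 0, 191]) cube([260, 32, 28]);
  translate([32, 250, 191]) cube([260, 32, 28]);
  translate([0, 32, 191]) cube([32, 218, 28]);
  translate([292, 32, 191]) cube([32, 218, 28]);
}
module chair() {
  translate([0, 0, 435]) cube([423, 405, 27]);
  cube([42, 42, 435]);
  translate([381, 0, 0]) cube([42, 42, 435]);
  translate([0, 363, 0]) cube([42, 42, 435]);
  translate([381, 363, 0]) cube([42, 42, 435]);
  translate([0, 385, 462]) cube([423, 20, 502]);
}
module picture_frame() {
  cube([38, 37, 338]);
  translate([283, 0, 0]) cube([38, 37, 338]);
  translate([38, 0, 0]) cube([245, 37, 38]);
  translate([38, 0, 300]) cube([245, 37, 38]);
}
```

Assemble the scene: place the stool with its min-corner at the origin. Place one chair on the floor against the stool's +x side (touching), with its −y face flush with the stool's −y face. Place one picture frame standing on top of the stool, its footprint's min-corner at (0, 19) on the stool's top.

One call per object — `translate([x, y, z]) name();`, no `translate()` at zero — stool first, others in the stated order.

stool();
translate([324, 0, 0]) chair();
translate([0, 19, 435]) picture_frame();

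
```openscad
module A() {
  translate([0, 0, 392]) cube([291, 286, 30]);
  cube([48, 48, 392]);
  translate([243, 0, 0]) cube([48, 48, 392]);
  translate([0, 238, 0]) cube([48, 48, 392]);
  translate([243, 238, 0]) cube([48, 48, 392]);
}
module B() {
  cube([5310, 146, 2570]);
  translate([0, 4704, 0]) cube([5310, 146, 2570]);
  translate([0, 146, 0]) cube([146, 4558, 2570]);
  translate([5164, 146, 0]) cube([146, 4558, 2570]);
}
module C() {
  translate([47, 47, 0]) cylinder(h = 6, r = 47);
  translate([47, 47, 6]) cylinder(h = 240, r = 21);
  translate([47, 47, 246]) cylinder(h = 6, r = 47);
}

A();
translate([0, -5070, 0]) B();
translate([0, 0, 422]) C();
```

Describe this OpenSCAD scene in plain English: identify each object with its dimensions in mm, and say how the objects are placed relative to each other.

A is a four-legged stool. The seat is 291×286 mm, 30 mm thick, top at z = 422 mm. It stands on four square legs, each 48×48 mm in cross-section, from z = 0 to the seat underside, each flush with a corner of the seat.

B is the wall frame of a small rectangular building: four walls, each 2570 mm tall and 146 mm thick, enclosing a footprint 5310 mm (x) by 4850 mm (y) outside-to-outside, with no floor or roof. The front and back walls (the −y and +y sides) span the full width; the two side walls fit between them.

C is a spool: two coaxial disc flanges of radius 47 mm and thickness 6 mm, joined by a core cylinder of radius 21 mm and height 240 mm. The lower flange rests on z = 0 and the three cylinders share a vertical axis.

The house frame is on the floor beside the stool on its −y side. The spool is on top of the stool.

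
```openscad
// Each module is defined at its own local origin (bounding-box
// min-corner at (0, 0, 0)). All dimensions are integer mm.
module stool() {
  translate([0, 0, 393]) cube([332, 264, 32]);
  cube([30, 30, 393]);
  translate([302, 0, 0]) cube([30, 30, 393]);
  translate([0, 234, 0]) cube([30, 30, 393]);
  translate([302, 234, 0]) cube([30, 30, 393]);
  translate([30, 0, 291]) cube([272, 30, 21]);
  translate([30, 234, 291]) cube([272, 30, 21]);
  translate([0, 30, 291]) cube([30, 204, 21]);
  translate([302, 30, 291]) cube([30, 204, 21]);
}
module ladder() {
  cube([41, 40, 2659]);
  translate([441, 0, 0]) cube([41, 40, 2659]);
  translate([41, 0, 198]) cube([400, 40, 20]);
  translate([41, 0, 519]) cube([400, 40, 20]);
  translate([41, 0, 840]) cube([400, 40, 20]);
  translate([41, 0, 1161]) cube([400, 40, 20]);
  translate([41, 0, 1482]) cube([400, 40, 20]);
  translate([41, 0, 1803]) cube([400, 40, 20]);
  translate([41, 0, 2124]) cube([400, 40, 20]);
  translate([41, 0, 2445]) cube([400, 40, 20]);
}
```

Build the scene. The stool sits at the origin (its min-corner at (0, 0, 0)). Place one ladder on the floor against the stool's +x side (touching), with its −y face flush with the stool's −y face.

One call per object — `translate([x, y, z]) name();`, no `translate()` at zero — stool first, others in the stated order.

stool();
translate([332, 0, 0]) ladder();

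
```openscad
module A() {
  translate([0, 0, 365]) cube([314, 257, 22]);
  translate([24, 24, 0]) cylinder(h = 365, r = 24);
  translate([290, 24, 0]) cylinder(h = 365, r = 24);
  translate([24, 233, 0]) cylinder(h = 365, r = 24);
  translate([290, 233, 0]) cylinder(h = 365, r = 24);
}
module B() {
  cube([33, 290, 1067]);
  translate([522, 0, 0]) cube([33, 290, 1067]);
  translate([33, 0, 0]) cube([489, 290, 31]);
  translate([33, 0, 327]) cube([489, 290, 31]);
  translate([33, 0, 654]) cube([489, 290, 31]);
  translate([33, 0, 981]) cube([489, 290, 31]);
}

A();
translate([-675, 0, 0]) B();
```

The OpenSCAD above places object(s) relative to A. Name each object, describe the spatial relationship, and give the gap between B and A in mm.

A is a stool. B is a bookshelf. The bookshelf is on the floor beside the stool on its −x side. The gap between the bookshelf and the stool is 120 mm.

The bookshelf's nearest face is 120 mm from the stool's −x face.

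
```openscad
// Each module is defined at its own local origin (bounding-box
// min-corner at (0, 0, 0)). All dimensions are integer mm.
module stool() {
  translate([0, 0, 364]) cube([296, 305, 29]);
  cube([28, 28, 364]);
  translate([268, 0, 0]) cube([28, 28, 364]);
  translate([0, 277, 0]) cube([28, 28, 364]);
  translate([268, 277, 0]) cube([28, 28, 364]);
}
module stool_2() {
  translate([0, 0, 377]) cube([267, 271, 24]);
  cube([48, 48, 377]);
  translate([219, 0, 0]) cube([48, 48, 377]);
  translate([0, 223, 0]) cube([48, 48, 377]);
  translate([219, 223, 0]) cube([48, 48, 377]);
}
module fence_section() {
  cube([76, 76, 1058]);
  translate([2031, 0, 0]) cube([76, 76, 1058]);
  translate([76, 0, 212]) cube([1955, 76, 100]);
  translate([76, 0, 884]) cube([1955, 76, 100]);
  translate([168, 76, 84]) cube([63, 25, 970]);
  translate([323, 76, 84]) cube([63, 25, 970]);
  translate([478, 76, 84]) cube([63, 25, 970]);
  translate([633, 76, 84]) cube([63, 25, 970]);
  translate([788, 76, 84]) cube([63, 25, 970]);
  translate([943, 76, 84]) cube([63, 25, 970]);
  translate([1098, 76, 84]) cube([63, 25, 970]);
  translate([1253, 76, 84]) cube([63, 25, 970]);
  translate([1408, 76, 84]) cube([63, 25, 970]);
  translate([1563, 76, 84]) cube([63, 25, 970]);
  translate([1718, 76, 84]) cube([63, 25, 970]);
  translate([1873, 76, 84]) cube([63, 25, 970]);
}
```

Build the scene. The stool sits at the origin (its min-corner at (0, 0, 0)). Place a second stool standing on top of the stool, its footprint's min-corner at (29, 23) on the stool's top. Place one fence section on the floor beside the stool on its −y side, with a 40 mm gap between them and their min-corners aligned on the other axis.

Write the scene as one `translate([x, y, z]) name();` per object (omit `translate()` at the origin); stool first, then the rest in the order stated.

stool();
translate([29, 23, 393]) stool_2();
translate([0, -141, 0]) fence_section();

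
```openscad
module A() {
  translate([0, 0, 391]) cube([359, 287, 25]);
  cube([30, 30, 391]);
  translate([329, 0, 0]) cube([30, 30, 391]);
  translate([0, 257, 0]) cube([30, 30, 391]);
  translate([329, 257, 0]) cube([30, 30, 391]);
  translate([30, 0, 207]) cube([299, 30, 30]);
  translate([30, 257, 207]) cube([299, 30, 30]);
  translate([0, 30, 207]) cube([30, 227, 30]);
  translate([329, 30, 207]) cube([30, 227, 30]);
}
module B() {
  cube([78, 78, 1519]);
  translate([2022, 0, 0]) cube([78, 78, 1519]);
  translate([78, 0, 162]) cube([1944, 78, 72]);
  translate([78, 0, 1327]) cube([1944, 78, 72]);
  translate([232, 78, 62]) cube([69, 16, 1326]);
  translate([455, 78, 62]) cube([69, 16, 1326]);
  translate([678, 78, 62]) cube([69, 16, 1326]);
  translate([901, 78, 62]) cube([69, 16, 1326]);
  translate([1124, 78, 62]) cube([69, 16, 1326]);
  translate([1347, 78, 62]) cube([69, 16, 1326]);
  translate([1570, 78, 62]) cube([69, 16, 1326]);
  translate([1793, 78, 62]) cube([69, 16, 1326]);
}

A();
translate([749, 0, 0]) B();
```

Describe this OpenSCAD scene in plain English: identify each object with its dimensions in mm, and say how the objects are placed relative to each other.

A is a simple wooden stool: a rectangular seat 359 mm (x) by 287 mm (y), 25 mm thick, top face at z = 416 mm, on four square legs, each 30×30 mm in cross-section. The legs rest on z = 0, each flush with a corner of the seat. Four stretchers, 30 mm wide and 30 mm tall, connect adjacent legs with their undersides at z = 207 mm, each running between the inner faces of the legs it joins and aligned with the legs' outer faces on the other axis.

B is a fence section. Two 78×78 mm posts, 1519 mm tall, stand on the floor with a clear span of 1944 mm between their inner faces. Two horizontal rails of 78×72 mm section span the gap between the posts with their undersides at z = 162 mm and z = 1327 mm, flush with the posts' −y face. 8 pickets, each 69 mm wide, 16 mm thick and 1326 mm tall, are fixed to the +y face of the rails with their bottoms at z = 62 mm, evenly spaced across the span with equal gaps (rounded down to the nearest mm) at the −x end and between each pair — any rounding remainder accumulates at the +x end.

The fence section is on the floor beside the stool on its +x side.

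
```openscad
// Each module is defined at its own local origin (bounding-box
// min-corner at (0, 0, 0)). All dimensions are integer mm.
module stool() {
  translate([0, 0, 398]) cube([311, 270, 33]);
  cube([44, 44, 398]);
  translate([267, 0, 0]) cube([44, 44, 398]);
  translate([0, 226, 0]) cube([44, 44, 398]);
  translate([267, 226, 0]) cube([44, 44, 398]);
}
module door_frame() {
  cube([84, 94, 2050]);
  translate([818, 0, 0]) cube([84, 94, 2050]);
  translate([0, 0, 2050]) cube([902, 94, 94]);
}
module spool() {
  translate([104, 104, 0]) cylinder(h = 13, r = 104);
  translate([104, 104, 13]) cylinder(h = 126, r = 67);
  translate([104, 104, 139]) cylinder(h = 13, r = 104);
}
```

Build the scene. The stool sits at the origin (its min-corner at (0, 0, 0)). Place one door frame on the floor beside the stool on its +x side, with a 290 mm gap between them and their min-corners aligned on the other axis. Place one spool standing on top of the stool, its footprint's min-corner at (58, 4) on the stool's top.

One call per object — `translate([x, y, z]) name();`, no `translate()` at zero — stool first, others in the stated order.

stool();
translate([601, 0, 0]) door_frame();
translate([58, 4, 431]) spool();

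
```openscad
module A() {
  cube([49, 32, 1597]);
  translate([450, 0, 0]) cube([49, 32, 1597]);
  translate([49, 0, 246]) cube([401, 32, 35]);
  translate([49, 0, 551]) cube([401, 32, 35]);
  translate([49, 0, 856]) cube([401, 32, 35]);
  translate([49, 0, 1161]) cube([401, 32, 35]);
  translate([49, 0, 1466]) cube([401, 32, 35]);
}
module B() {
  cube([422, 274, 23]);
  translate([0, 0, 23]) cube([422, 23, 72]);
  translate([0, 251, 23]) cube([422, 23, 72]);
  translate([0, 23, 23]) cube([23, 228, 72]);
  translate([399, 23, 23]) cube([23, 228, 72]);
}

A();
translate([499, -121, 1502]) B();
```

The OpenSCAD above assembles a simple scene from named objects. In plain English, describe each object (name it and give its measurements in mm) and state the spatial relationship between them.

A is a straight ladder. Two 49×32 mm vertical rails, 1597 mm tall, stand 499 mm apart (outside-to-outside) with their front faces coplanar on the −y side. 5 rungs, each 32 mm deep and 35 mm tall, span between the inner faces of the rails, front faces flush with the rails. The lowest rung's underside is at z = 246 mm and rungs are spaced 305 mm apart (underside to underside).

B is an open storage box with external size 422×274×95 mm and wall thickness 23 mm (the base is also 23 mm thick). The base covers the whole footprint; the four walls stand on the base, with the y-facing walls full-width and the x-facing walls fitting between their inner faces.

The open box is beside the ladder with their tops flush at z = 1597.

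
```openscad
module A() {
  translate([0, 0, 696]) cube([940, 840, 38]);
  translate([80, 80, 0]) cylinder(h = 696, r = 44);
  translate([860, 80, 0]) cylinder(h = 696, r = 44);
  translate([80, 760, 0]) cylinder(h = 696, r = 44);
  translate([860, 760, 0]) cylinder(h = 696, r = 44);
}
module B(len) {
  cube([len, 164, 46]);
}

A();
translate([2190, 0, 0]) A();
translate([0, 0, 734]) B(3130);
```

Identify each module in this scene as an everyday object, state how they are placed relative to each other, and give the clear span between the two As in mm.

Second table starts at x = 2190; first ends at x = 940; clear span = 2190 − 940 = 1250 mm.

A is a table. B is a beam. A beam spans the tops of two tables. The clear span between the two tables is 1250 mm.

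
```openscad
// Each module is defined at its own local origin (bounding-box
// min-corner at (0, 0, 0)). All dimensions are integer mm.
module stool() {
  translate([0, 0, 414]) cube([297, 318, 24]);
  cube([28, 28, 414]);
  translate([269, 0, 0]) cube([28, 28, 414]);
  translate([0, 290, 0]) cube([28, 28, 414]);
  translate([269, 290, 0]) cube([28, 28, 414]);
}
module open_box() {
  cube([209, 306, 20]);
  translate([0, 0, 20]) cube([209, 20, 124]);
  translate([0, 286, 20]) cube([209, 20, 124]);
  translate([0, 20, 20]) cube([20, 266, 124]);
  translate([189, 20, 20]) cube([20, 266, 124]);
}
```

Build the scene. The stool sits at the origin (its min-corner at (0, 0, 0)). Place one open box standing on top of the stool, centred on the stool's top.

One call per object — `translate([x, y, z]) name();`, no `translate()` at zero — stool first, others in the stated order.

stool();
translate([44, 6, 438]) open_box();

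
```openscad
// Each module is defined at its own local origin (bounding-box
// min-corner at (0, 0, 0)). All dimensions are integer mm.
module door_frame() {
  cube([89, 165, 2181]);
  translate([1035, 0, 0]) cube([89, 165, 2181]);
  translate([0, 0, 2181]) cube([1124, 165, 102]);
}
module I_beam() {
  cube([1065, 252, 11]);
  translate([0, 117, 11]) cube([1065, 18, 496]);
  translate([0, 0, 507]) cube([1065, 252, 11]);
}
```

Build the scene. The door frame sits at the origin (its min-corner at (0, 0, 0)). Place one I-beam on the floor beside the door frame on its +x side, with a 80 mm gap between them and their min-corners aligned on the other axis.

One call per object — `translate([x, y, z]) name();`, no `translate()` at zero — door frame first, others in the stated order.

door_frame();
translate([1204, 0, 0]) I_beam();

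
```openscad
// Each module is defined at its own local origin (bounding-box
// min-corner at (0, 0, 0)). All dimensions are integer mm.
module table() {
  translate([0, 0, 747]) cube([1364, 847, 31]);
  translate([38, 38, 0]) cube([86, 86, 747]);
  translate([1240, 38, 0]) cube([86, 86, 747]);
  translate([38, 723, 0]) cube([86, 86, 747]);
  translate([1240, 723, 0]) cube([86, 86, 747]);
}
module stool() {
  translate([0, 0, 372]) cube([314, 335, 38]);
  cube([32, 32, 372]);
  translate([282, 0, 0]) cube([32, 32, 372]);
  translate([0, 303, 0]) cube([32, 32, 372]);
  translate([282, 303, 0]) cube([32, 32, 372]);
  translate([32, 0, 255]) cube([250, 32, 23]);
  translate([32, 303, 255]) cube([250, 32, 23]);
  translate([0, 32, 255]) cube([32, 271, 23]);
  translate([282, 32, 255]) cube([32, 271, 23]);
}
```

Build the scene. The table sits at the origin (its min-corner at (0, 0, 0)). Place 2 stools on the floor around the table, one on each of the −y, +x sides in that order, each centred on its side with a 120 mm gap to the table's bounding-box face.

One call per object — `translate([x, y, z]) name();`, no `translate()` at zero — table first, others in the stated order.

table();
translate([525, -455, 0]) stool();
translate([1484, 256, 0]) stool();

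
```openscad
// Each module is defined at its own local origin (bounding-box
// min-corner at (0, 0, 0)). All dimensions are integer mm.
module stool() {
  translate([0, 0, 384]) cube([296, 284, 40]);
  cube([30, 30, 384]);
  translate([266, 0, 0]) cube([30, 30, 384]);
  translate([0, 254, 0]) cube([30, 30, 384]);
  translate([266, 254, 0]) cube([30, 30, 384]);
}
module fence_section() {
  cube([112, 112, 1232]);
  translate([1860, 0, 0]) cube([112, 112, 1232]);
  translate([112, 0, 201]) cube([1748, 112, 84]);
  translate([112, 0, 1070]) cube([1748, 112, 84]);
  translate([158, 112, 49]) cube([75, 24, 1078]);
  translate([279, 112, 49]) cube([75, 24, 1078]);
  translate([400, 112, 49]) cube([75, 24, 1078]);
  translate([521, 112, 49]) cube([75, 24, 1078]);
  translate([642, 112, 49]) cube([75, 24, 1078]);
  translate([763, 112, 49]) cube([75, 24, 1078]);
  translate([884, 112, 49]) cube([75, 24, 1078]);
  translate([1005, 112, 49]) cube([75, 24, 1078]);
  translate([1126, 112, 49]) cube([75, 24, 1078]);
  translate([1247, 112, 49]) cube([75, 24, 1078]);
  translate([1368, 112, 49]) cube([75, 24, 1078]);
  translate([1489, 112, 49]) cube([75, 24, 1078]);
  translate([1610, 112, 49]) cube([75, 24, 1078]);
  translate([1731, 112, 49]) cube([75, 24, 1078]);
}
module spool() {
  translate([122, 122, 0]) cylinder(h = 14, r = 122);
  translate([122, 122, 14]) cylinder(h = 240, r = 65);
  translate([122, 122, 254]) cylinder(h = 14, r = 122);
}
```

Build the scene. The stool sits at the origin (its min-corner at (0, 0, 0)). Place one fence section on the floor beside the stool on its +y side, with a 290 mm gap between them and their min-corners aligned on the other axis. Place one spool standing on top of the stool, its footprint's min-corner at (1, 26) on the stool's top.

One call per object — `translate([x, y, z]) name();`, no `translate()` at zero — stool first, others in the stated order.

stool();
translate([0, 574, 0]) fence_section();
translate([1, 26, 424]) spool();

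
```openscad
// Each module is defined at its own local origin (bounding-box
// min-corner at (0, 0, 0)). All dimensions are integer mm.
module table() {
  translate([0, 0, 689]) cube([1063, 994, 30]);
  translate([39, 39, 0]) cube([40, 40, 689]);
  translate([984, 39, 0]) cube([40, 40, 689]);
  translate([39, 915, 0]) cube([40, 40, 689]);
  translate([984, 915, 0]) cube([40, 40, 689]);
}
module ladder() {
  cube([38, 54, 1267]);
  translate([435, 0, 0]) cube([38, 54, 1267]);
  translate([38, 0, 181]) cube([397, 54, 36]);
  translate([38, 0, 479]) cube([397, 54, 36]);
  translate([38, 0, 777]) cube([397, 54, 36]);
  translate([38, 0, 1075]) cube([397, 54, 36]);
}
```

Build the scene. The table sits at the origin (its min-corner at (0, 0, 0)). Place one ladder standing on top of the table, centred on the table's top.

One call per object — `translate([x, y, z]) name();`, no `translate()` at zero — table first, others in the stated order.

table();
translate([295, 470, 719]) ladder();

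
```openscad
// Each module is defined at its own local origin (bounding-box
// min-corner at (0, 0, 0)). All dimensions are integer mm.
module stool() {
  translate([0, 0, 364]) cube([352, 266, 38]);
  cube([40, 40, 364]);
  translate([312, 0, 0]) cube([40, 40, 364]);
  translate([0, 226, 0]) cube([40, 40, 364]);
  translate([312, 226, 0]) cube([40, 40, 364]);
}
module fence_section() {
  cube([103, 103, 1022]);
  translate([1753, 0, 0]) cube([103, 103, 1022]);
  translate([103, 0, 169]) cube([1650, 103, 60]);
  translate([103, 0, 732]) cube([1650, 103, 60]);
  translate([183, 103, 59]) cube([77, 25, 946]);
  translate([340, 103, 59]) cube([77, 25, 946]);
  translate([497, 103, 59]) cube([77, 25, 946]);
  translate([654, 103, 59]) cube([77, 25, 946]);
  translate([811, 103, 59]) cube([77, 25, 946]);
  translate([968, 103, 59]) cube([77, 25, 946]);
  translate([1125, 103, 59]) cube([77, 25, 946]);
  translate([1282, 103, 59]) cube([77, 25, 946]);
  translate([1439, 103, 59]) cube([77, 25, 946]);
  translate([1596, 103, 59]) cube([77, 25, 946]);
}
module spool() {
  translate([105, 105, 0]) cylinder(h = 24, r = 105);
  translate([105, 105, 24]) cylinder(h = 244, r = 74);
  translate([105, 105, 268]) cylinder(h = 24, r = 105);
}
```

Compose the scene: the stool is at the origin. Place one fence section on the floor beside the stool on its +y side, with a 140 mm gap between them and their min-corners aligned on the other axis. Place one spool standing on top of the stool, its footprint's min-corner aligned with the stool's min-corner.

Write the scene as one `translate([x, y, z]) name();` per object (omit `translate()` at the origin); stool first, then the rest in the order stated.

stool();
translate([0, 406, 0]) fence_section();
translate([0, 0, 402]) spool();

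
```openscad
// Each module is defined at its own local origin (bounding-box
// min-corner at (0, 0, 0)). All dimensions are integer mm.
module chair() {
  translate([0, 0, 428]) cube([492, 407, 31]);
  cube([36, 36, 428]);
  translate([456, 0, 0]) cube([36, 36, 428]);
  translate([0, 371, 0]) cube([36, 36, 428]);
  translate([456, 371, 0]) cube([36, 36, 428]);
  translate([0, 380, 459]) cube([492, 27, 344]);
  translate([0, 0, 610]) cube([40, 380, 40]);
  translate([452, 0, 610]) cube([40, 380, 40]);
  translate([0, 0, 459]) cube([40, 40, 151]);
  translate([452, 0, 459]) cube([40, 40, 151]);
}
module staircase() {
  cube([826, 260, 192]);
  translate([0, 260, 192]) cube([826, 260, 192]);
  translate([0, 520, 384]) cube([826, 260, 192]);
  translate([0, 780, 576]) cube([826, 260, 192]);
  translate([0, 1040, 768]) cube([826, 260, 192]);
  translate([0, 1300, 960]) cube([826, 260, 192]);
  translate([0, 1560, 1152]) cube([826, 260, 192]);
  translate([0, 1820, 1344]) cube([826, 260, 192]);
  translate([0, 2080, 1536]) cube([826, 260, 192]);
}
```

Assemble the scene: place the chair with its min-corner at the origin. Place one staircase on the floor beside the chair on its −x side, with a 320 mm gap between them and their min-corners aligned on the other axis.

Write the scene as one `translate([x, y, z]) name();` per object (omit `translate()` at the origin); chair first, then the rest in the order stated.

chair();
translate([-1146, 0, 0]) staircase();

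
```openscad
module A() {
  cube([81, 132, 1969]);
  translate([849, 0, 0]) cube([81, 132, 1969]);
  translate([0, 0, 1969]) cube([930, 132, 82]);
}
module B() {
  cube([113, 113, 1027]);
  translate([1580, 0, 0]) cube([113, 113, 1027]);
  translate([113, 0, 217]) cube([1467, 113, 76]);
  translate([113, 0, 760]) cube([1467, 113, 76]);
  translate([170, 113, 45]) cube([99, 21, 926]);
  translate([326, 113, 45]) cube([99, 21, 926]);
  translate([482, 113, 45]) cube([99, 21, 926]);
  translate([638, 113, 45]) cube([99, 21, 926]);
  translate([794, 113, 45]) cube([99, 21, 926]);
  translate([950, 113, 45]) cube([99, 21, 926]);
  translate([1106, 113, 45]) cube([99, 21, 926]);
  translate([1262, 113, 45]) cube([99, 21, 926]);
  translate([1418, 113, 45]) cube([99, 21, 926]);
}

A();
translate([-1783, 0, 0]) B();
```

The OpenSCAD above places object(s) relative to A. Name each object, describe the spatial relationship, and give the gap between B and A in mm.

A is a door frame. B is a fence section. The fence section is on the floor beside the door frame on its −x side. The gap between the fence section and the door frame is 90 mm.

The fence section's nearest face is 90 mm from the door frame's −x face.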